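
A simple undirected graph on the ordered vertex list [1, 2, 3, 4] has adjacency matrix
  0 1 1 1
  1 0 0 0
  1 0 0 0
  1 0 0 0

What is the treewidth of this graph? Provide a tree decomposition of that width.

Every bag has size at most 2, so the width is 2 − 1 = 1 and tw(G) ≤ 1. G has an edge, so its treewidth is at least 1. The upper and lower bounds meet at 1, so that is the treewidth.

Treewidth 1.
One optimal decomposition is:
Bags: B1 = {1, 2}  B2 = {1, 4}  B3 = {1, 3}
Tree: B1–B2, B2–B3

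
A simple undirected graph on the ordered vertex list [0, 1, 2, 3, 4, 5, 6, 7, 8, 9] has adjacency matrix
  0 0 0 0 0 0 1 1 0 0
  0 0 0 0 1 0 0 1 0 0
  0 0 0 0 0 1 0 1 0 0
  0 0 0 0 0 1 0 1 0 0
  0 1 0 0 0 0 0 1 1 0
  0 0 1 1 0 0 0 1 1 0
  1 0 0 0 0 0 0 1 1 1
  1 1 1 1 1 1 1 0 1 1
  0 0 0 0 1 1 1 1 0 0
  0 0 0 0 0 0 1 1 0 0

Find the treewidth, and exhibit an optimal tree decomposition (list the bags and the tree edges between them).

Treewidth 2.
One such decomposition:
Bags: B1 = {4, 7, 8}  B2 = {1, 4, 7}  B3 = {5, 7, 8}  B4 = {3, 5, 7}  B5 = {6, 7, 8}  B6 = {0, 6, 7}  B7 = {6, 7, 9}  B8 = {2, 5, 7}
Tree: B1–B2, B1–B3, B3–B4, B1–B5, B5–B6, B6–B7, B3–B8

Each bag holds 3 vertices, so the decomposition has width 2, which upper-bounds the treewidth. Conversely, {0, 6, 7} is a clique of size 3, and the vertices of any clique must share a bag in every tree decomposition; so some bag has ≥ 3 vertices and tw(G) ≥ 2. The upper and lower bounds meet at 2, so that is the treewidth.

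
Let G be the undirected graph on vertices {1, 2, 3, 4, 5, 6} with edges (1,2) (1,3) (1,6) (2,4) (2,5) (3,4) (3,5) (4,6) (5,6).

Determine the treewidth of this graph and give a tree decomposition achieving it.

Treewidth 3.
Bags: B1 = {1, 3, 4, 5}  B2 = {1, 2, 4, 5}  B3 = {1, 4, 5, 6}
Tree: B1–B2, B2–B3

Each bag holds 4 vertices, so the decomposition has width 3, which upper-bounds the treewidth. For the lower bound: the 4 vertex sets {1,3}, {2,4}, {5}, {6} are disjoint, each induces a connected subgraph, and every pair is joined by at least one edge of G. Contracting each set to a single vertex therefore yields K_{4} as a minor, and since treewidth is minor-monotone, tw(G) ≥ tw(K_{4}) = 3. Combining the bounds, tw(G) = 3.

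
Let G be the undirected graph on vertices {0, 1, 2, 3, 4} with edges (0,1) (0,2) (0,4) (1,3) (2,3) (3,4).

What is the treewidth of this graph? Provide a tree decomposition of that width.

Treewidth 2.
Bags: B1 = {0, 1, 3}  B2 = {0, 3, 4}  B3 = {0, 2, 3}
Tree: B1–B2, B2–B3

Every bag has size at most 3, so the width is 3 − 1 = 2 and tw(G) ≤ 2. The edges 1–0–4–3–1 form a cycle, so G is not a tree and its treewidth is at least 2. Combining the bounds, tw(G) = 2.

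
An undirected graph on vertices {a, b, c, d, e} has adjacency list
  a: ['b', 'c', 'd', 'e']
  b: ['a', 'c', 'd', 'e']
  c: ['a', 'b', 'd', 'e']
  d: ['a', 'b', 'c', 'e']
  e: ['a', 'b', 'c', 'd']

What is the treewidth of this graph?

4

A width-4 tree decomposition is:
Bags: B1 = {a, b, c, d, e}
Tree: (single bag)
A single bag containing all 5 vertices is trivially a valid decomposition of width 4. For the lower bound, the 5 vertices {a, b, c, d, e} are pairwise adjacent, and any tree decomposition puts a clique entirely inside one bag — forcing width ≥ 4. Therefore the treewidth is 4.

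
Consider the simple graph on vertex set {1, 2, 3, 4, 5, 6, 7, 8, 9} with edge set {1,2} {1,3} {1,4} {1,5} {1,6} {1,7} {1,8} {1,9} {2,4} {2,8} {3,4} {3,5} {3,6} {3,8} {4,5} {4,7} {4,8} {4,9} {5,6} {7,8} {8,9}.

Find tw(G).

3

A width-3 tree decomposition is:
Bags: B1 = {1, 4, 8, 9}  B2 = {1, 3, 4, 8}  B3 = {1, 3, 4, 5}  B4 = {1, 4, 7, 8}  B5 = {1, 2, 4, 8}  B6 = {1, 3, 5, 6}
Tree: B1–B2, B2–B3, B1–B4, B1–B5, B3–B6
The largest bag has 4 vertices, giving width 3; this decomposition certifies tw(G) ≤ 3. For the lower bound, the 4 vertices {1, 4, 8, 9} are pairwise adjacent, and any tree decomposition puts a clique entirely inside one bag — forcing width ≥ 3. The upper and lower bounds meet at 3, so that is the treewidth.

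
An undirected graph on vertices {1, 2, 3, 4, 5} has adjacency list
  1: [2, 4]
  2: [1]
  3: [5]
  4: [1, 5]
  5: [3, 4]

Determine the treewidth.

A width-1 tree decomposition is:
Bags: B1 = {1, 4}  B2 = {4, 5}  B3 = {1, 2}  B4 = {3, 5}
Tree: B1–B2, B1–B3, B2–B4
The largest bag has 2 vertices, giving width 1; this decomposition certifies tw(G) ≤ 1. G has an edge, so its treewidth is at least 1. Therefore the treewidth is 1.

1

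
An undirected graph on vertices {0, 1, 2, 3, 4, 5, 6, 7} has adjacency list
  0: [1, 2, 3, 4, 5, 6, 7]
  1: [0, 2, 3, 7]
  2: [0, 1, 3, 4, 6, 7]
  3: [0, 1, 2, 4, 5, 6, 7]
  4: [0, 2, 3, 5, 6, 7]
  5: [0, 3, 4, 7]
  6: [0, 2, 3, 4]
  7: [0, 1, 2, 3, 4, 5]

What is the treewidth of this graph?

A width-4 tree decomposition is:
Bags: B1 = {0, 3, 4, 5, 7}  B2 = {0, 2, 3, 4, 7}  B3 = {0, 2, 3, 4, 6}  B4 = {0, 1, 2, 3, 7}
Tree: B1–B2, B2–B3, B2–B4
The largest bag has 5 vertices, giving width 4; this decomposition certifies tw(G) ≤ 4. On the other hand G contains the 5-clique {0, 1, 2, 3, 7}. A clique must lie in a single bag of any decomposition, so no decomposition can have width below 4. Combining the bounds, tw(G) = 4.

4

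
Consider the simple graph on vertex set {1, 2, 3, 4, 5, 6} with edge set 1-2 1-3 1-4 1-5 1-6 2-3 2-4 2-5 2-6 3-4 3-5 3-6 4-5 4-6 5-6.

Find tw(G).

5

A width-5 tree decomposition is:
Bags: B1 = {1, 2, 3, 4, 5, 6}
Tree: (single bag)
With just one bag of size 6, the width is 6 − 1 = 5, so tw(G) ≤ 5. For the lower bound, the 6 vertices {1, 2, 3, 4, 5, 6} are pairwise adjacent, and any tree decomposition puts a clique entirely inside one bag — forcing width ≥ 5. Therefore the treewidth is 5.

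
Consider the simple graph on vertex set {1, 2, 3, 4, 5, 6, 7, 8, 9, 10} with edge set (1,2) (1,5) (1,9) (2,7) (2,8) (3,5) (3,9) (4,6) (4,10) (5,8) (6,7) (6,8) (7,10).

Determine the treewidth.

2

A width-2 tree decomposition is:
Bags: B1 = {3, 5, 9}  B2 = {1, 5, 9}  B3 = {1, 5, 8}  B4 = {1, 2, 8}  B5 = {2, 6, 8}  B6 = {2, 6, 7}  B7 = {4, 6, 7}  B8 = {4, 7, 10}
Tree: B1–B2, B2–B3, B3–B4, B4–B5, B5–B6, B6–B7, B7–B8
The largest bag has 3 vertices, giving width 2; this decomposition certifies tw(G) ≤ 2. Since 3–9–1–5–3 is a cycle in G, G is not acyclic. Forests are exactly the graphs of treewidth ≤ 1, so tw(G) ≥ 2. Hence tw(G) = 2 exactly.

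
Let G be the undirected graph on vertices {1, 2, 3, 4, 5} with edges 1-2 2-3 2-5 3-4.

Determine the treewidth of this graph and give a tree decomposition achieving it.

The largest bag has 2 vertices, giving width 1; this decomposition certifies tw(G) ≤ 1. Any graph with an edge has treewidth ≥ 1, and G has the edge 2–3. Combining the bounds, tw(G) = 1.

Treewidth 1.
Bags: B1 = {2, 3}  B2 = {1, 2}  B3 = {2, 5}  B4 = {3, 4}
Tree: B1–B2, B1–B3, B1–B4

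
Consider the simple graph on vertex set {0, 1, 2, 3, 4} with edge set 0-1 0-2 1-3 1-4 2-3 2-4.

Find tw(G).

A width-2 tree decomposition is:
Bags: B1 = {1, 2, 3}  B2 = {1, 2, 4}  B3 = {0, 1, 2}
Tree: B1–B2, B2–B3
The largest bag has 3 vertices, giving width 2; this decomposition certifies tw(G) ≤ 2. Since 2–3–1–4–2 is a cycle in G, G is not acyclic. Forests are exactly the graphs of treewidth ≤ 1, so tw(G) ≥ 2. Hence tw(G) = 2 exactly.

2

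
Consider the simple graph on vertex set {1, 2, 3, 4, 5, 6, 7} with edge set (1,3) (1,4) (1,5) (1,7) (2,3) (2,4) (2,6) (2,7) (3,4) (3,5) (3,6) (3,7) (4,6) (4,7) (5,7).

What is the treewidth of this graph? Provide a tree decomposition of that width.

Treewidth 3.
Bags: B1 = {2, 3, 4, 7}  B2 = {2, 3, 4, 6}  B3 = {1, 3, 4, 7}  B4 = {1, 3, 5, 7}
Tree: B1–B2, B1–B3, B3–B4

Each bag holds 4 vertices, so the decomposition has width 3, which upper-bounds the treewidth. On the other hand G contains the 4-clique {1, 3, 4, 7}. A clique must lie in a single bag of any decomposition, so no decomposition can have width below 3. Therefore the treewidth is 3.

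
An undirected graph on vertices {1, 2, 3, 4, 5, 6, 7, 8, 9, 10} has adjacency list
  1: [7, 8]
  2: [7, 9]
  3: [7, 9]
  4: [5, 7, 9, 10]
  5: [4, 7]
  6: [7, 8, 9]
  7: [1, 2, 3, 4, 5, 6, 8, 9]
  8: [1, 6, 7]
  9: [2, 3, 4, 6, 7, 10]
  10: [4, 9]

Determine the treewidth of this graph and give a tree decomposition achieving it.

Treewidth 2.
Bags: B1 = {6, 7, 9}  B2 = {4, 7, 9}  B3 = {4, 9, 10}  B4 = {3, 7, 9}  B5 = {6, 7, 8}  B6 = {2, 7, 9}  B7 = {1, 7, 8}  B8 = {4, 5, 7}
Tree: B1–B2, B2–B3, B2–B4, B1–B5, B1–B6, B5–B7, B2–B8

Every bag has size at most 3, so the width is 3 − 1 = 2 and tw(G) ≤ 2. On the other hand G contains the 3-clique {4, 9, 10}. A clique must lie in a single bag of any decomposition, so no decomposition can have width below 2. Combining the bounds, tw(G) = 2.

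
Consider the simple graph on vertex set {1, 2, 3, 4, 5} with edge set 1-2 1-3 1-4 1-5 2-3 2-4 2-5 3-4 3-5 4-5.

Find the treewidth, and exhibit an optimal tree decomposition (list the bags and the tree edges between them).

A single bag containing all 5 vertices is trivially a valid decomposition of width 4. For the lower bound, the 5 vertices {1, 2, 3, 4, 5} are pairwise adjacent, and any tree decomposition puts a clique entirely inside one bag — forcing width ≥ 4. The upper and lower bounds meet at 4, so that is the treewidth.

Treewidth 4.
One such decomposition:
Bags: B1 = {1, 2, 3, 4, 5}
Tree: (single bag)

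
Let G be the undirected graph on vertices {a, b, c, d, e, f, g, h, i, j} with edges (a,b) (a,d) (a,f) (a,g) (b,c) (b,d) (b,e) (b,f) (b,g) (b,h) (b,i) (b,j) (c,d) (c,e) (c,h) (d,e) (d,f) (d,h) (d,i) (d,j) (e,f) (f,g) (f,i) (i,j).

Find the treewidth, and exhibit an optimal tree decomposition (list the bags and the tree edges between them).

Every bag has size at most 4, so the width is 4 − 1 = 3 and tw(G) ≤ 3. Conversely, {b, d, i, j} is a clique of size 4, and the vertices of any clique must share a bag in every tree decomposition; so some bag has ≥ 4 vertices and tw(G) ≥ 3. Therefore the treewidth is 3.

Treewidth 3.
One optimal decomposition is:
Bags: B1 = {b, d, e, f}  B2 = {a, b, d, f}  B3 = {b, c, d, e}  B4 = {b, d, f, i}  B5 = {b, c, d, h}  B6 = {a, b, f, g}  B7 = {b, d, i, j}
Tree: B1–B2, B1–B3, B2–B4, B3–B5, B2–B6, B4–B7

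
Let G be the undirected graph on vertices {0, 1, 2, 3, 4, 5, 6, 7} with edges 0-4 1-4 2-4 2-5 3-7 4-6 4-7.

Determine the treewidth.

A width-1 tree decomposition is:
Bags: B1 = {4, 7}  B2 = {3, 7}  B3 = {1, 4}  B4 = {2, 4}  B5 = {0, 4}  B6 = {2, 5}  B7 = {4, 6}
Tree: B1–B2, B1–B3, B1–B4, B3–B5, B4–B6, B5–B7
Each bag holds 2 vertices, so the decomposition has width 1, which upper-bounds the treewidth. Any graph with an edge has treewidth ≥ 1, and G has the edge 4–7. The upper and lower bounds meet at 1, so that is the treewidth.

1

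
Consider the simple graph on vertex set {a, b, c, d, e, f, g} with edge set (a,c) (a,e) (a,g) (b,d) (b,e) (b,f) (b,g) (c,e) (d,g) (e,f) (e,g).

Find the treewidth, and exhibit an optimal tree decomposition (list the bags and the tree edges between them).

Treewidth 2.
One such decomposition:
Bags: B1 = {b, e, g}  B2 = {b, e, f}  B3 = {a, e, g}  B4 = {b, d, g}  B5 = {a, c, e}
Tree: B1–B2, B1–B3, B1–B4, B3–B5

Every bag has size at most 3, so the width is 3 − 1 = 2 and tw(G) ≤ 2. On the other hand G contains the 3-clique {b, d, g}. A clique must lie in a single bag of any decomposition, so no decomposition can have width below 2. Hence tw(G) = 2 exactly.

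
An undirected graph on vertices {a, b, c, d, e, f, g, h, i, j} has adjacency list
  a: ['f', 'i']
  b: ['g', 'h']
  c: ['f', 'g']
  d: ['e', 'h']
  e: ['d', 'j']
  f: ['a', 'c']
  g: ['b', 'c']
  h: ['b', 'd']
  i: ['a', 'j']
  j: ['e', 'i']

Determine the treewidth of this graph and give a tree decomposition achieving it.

Treewidth 2.
Bags: B1 = {d, e, j}  B2 = {d, h, j}  B3 = {b, h, j}  B4 = {b, g, j}  B5 = {c, g, j}  B6 = {c, f, j}  B7 = {a, f, j}  B8 = {a, i, j}
Tree: B1–B2, B2–B3, B3–B4, B4–B5, B5–B6, B6–B7, B7–B8

Each bag holds 3 vertices, so the decomposition has width 2, which upper-bounds the treewidth. The edges j–e–d–h–b–g–c–f–a–i–j form a cycle, so G is not a tree and its treewidth is at least 2. The upper and lower bounds meet at 2, so that is the treewidth.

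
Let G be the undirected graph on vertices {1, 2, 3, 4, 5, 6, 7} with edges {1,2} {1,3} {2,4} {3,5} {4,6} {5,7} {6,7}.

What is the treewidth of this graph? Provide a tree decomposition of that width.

Each bag holds 3 vertices, so the decomposition has width 2, which upper-bounds the treewidth. The edges 1–3–5–7–6–4–2–1 form a cycle, so G is not a tree and its treewidth is at least 2. Therefore the treewidth is 2.

Treewidth 2.
One such decomposition:
Bags: B1 = {1, 3, 5}  B2 = {1, 5, 7}  B3 = {1, 6, 7}  B4 = {1, 4, 6}  B5 = {1, 2, 4}
Tree: B1–B2, B2–B3, B3–B4, B4–B5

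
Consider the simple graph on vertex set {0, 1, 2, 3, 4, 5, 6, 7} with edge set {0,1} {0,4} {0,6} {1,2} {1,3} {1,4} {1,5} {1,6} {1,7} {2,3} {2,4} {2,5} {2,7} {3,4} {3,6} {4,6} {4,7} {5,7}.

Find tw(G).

3

A width-3 tree decomposition is:
Bags: B1 = {1, 2, 4, 7}  B2 = {1, 2, 3, 4}  B3 = {1, 2, 5, 7}  B4 = {1, 3, 4, 6}  B5 = {0, 1, 4, 6}
Tree: B1–B2, B1–B3, B2–B4, B4–B5
Every bag has size at most 4, so the width is 4 − 1 = 3 and tw(G) ≤ 3. On the other hand G contains the 4-clique {0, 1, 4, 6}. A clique must lie in a single bag of any decomposition, so no decomposition can have width below 3. Combining the bounds, tw(G) = 3.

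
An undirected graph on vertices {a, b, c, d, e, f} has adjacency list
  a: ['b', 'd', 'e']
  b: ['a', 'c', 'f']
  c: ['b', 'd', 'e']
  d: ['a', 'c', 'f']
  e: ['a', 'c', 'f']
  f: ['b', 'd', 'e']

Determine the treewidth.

3

A width-3 tree decomposition is:
Bags: B1 = {b, d, e, f}  B2 = {a, b, d, e}  B3 = {b, c, d, e}
Tree: B1–B2, B2–B3
Every bag has size at most 4, so the width is 4 − 1 = 3 and tw(G) ≤ 3. For the lower bound: the 4 vertex sets {e,f}, {a,b}, {d}, {c} are disjoint, each induces a connected subgraph, and every pair is joined by at least one edge of G. Contracting each set to a single vertex therefore yields K_{4} as a minor, and since treewidth is minor-monotone, tw(G) ≥ tw(K_{4}) = 3. The upper and lower bounds meet at 3, so that is the treewidth.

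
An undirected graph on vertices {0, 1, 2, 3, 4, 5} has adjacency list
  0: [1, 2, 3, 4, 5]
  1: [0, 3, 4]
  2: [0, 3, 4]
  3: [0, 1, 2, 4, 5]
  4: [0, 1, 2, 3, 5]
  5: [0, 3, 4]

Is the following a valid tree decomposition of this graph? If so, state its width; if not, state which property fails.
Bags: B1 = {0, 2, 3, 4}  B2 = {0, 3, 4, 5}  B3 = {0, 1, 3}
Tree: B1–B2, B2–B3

No — edge (4,1) lies in no bag.

A tree decomposition must satisfy three properties: every vertex lies in some bag; for every edge, both endpoints lie together in some bag; and for every vertex, the bags containing it form a connected subtree. Here edge (4,1) lies in no bag, so the decomposition is invalid.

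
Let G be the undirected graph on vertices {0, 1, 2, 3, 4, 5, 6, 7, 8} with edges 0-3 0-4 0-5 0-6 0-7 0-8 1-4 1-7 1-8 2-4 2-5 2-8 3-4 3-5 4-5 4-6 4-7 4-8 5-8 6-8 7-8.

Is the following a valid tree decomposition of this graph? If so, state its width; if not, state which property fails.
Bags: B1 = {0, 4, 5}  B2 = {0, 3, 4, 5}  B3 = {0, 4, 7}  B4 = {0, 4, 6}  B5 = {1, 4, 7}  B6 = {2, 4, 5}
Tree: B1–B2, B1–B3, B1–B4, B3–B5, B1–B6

No — vertex 8 appears in no bag.

A tree decomposition must satisfy three properties: every vertex lies in some bag; for every edge, both endpoints lie together in some bag; and for every vertex, the bags containing it form a connected subtree. Here vertex 8 appears in no bag, so the decomposition is invalid.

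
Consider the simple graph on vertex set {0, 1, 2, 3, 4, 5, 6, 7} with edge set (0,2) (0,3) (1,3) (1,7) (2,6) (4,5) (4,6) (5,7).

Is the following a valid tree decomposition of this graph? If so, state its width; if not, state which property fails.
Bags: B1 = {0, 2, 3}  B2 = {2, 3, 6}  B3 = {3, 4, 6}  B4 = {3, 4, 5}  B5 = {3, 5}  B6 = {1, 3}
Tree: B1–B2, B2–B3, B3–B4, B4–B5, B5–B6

No — vertex 7 appears in no bag.

A tree decomposition must satisfy three properties: every vertex lies in some bag; for every edge, both endpoints lie together in some bag; and for every vertex, the bags containing it form a connected subtree. Here vertex 7 appears in no bag, so the decomposition is invalid.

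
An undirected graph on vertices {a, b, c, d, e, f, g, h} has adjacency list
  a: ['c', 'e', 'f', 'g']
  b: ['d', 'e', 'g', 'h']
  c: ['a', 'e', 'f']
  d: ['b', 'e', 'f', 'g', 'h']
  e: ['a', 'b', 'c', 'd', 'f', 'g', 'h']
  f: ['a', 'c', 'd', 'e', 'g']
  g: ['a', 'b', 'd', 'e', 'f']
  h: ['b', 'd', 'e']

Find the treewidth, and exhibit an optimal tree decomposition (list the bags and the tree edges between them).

Each bag holds 4 vertices, so the decomposition has width 3, which upper-bounds the treewidth. Conversely, {d, e, f, g} is a clique of size 4, and the vertices of any clique must share a bag in every tree decomposition; so some bag has ≥ 4 vertices and tw(G) ≥ 3. Combining the bounds, tw(G) = 3.

Treewidth 3.
Bags: B1 = {b, d, e, g}  B2 = {d, e, f, g}  B3 = {a, e, f, g}  B4 = {a, c, e, f}  B5 = {b, d, e, h}
Tree: B1–B2, B2–B3, B3–B4, B1–B5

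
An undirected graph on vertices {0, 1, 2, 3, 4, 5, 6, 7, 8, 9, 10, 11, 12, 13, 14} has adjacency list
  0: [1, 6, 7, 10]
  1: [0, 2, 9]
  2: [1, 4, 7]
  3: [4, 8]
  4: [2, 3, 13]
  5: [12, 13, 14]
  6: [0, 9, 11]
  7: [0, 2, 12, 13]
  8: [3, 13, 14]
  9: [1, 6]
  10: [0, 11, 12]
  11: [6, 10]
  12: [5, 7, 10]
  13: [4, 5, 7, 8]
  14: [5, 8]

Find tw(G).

A width-3 tree decomposition is:
Bags: B1 = {6, 9, 10, 11}  B2 = {0, 6, 9, 10}  B3 = {0, 1, 9, 10}  B4 = {0, 1, 10, 12}  B5 = {0, 1, 7, 12}  B6 = {1, 2, 7, 12}  B7 = {2, 5, 7, 12}  B8 = {2, 5, 7, 13}  B9 = {2, 4, 5, 13}  B10 = {4, 5, 13, 14}  B11 = {4, 8, 13, 14}  B12 = {3, 4, 8, 14}
Tree: B1–B2, B2–B3, B3–B4, B4–B5, B5–B6, B6–B7, B7–B8, B8–B9, B9–B10, B10–B11, B11–B12
The largest bag has 4 vertices, giving width 3; this decomposition certifies tw(G) ≤ 3. For the lower bound: the 4 vertex sets {6,9,11}, {10}, {0}, {1,2,7,12} are disjoint, each induces a connected subgraph, and every pair is joined by at least one edge of G. Contracting each set to a single vertex therefore yields K_{4} as a minor, and since treewidth is minor-monotone, tw(G) ≥ tw(K_{4}) = 3. The upper and lower bounds meet at 3, so that is the treewidth.

3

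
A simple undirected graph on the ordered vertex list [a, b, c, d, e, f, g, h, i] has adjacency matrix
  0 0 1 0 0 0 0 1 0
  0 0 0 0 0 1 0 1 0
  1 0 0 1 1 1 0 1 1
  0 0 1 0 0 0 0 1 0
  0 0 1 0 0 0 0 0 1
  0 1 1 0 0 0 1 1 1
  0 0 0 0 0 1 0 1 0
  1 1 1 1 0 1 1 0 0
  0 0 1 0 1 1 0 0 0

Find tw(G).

2

A width-2 tree decomposition is:
Bags: B1 = {c, f, h}  B2 = {c, d, h}  B3 = {f, g, h}  B4 = {a, c, h}  B5 = {b, f, h}  B6 = {c, f, i}  B7 = {c, e, i}
Tree: B1–B2, B1–B3, B1–B4, B3–B5, B1–B6, B6–B7
The largest bag has 3 vertices, giving width 2; this decomposition certifies tw(G) ≤ 2. Conversely, {c, e, i} is a clique of size 3, and the vertices of any clique must share a bag in every tree decomposition; so some bag has ≥ 3 vertices and tw(G) ≥ 2. Hence tw(G) = 2 exactly.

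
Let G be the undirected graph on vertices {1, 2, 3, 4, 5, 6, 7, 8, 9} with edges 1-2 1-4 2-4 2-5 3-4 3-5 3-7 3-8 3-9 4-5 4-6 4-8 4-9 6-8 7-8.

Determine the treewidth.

A width-2 tree decomposition is:
Bags: B1 = {3, 4, 5}  B2 = {3, 4, 8}  B3 = {3, 7, 8}  B4 = {2, 4, 5}  B5 = {3, 4, 9}  B6 = {1, 2, 4}  B7 = {4, 6, 8}
Tree: B1–B2, B2–B3, B1–B4, B2–B5, B4–B6, B2–B7
Every bag has size at most 3, so the width is 3 − 1 = 2 and tw(G) ≤ 2. On the other hand G contains the 3-clique {1, 2, 4}. A clique must lie in a single bag of any decomposition, so no decomposition can have width below 2. Combining the bounds, tw(G) = 2.

2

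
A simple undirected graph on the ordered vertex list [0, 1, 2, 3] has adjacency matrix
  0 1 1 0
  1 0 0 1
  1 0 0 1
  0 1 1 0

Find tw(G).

2

A width-2 tree decomposition is:
Bags: B1 = {0, 2, 3}  B2 = {0, 1, 3}
Tree: B1–B2
The largest bag has 3 vertices, giving width 2; this decomposition certifies tw(G) ≤ 2. Since 0–2–3–1–0 is a cycle in G, G is not acyclic. Forests are exactly the graphs of treewidth ≤ 1, so tw(G) ≥ 2. Hence tw(G) = 2 exactly.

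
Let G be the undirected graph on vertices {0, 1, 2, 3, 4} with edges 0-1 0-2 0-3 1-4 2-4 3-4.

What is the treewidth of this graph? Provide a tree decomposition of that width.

Treewidth 2.
Bags: B1 = {0, 2, 4}  B2 = {0, 3, 4}  B3 = {0, 1, 4}
Tree: B1–B2, B2–B3

Each bag holds 3 vertices, so the decomposition has width 2, which upper-bounds the treewidth. The edges 0–2–4–3–0 form a cycle, so G is not a tree and its treewidth is at least 2. Hence tw(G) = 2 exactly.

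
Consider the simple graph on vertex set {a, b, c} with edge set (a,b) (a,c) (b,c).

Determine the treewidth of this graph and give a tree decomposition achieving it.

Treewidth 2.
One such decomposition:
Bags: B1 = {a, b, c}
Tree: (single bag)

With just one bag of size 3, the width is 3 − 1 = 2, so tw(G) ≤ 2. Conversely, {a, b, c} is a clique of size 3, and the vertices of any clique must share a bag in every tree decomposition; so some bag has ≥ 3 vertices and tw(G) ≥ 2. Therefore the treewidth is 2.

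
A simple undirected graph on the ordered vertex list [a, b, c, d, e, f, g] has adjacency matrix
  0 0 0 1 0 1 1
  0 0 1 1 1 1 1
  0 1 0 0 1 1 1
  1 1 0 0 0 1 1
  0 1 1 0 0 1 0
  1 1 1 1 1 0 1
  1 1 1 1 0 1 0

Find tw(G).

A width-3 tree decomposition is:
Bags: B1 = {b, c, f, g}  B2 = {b, c, e, f}  B3 = {b, d, f, g}  B4 = {a, d, f, g}
Tree: B1–B2, B1–B3, B3–B4
Every bag has size at most 4, so the width is 4 − 1 = 3 and tw(G) ≤ 3. Conversely, {a, d, f, g} is a clique of size 4, and the vertices of any clique must share a bag in every tree decomposition; so some bag has ≥ 4 vertices and tw(G) ≥ 3. Combining the bounds, tw(G) = 3.

3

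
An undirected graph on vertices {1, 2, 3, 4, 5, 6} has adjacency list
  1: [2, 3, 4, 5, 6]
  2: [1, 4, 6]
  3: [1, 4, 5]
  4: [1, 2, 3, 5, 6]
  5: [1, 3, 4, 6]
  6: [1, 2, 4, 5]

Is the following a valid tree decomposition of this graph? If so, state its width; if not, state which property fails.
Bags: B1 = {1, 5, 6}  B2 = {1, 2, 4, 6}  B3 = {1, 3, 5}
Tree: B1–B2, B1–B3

A tree decomposition must satisfy three properties: every vertex lies in some bag; for every edge, both endpoints lie together in some bag; and for every vertex, the bags containing it form a connected subtree. Here edge (4,5) lies in no bag, so the decomposition is invalid.

No — edge (4,5) lies in no bag.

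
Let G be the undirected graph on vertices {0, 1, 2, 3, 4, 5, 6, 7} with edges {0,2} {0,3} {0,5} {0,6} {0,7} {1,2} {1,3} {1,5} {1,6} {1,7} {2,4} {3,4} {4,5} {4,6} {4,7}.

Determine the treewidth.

3

A width-3 tree decomposition is:
Bags: B1 = {0, 1, 3, 4}  B2 = {0, 1, 4, 7}  B3 = {0, 1, 4, 6}  B4 = {0, 1, 4, 5}  B5 = {0, 1, 2, 4}
Tree: B1–B2, B2–B3, B3–B4, B4–B5
Each bag holds 4 vertices, so the decomposition has width 3, which upper-bounds the treewidth. For the lower bound: the 4 vertex sets {3,4}, {0,7}, {1}, {6} are disjoint, each induces a connected subgraph, and every pair is joined by at least one edge of G. Contracting each set to a single vertex therefore yields K_{4} as a minor, and since treewidth is minor-monotone, tw(G) ≥ tw(K_{4}) = 3. Hence tw(G) = 3 exactly.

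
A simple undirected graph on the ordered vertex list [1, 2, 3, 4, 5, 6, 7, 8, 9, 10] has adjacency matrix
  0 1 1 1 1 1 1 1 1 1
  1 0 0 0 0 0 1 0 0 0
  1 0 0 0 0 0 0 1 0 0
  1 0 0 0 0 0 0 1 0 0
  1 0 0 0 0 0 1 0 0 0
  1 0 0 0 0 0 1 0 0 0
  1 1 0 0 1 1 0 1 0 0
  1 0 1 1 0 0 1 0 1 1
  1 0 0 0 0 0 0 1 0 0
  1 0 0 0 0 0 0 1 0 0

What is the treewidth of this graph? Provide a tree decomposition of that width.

Treewidth 2.
One such decomposition:
Bags: B1 = {1, 7, 8}  B2 = {1, 6, 7}  B3 = {1, 3, 8}  B4 = {1, 8, 10}  B5 = {1, 4, 8}  B6 = {1, 2, 7}  B7 = {1, 8, 9}  B8 = {1, 5, 7}
Tree: B1–B2, B1–B3, B1–B4, B1–B5, B2–B6, B5–B7, B2–B8

Each bag holds 3 vertices, so the decomposition has width 2, which upper-bounds the treewidth. For the lower bound, the 3 vertices {1, 3, 8} are pairwise adjacent, and any tree decomposition puts a clique entirely inside one bag — forcing width ≥ 2. Combining the bounds, tw(G) = 2.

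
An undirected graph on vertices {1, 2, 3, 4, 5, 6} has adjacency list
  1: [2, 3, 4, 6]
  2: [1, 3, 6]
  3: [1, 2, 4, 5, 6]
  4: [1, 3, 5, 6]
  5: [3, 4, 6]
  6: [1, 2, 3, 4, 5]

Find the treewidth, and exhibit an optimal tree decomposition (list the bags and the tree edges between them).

Treewidth 3.
Bags: B1 = {1, 3, 4, 6}  B2 = {3, 4, 5, 6}  B3 = {1, 2, 3, 6}
Tree: B1–B2, B1–B3

Each bag holds 4 vertices, so the decomposition has width 3, which upper-bounds the treewidth. Conversely, {1, 2, 3, 6} is a clique of size 4, and the vertices of any clique must share a bag in every tree decomposition; so some bag has ≥ 4 vertices and tw(G) ≥ 3. Combining the bounds, tw(G) = 3.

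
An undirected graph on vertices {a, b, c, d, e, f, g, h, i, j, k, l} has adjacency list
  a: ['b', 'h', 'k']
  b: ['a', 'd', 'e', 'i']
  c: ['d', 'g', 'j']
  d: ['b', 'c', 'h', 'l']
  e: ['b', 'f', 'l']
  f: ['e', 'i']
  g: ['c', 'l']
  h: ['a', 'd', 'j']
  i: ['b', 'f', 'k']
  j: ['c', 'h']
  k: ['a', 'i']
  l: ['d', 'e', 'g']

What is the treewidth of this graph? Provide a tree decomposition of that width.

The largest bag has 4 vertices, giving width 3; this decomposition certifies tw(G) ≤ 3. For the lower bound: the 4 vertex sets {f,i,k}, {a}, {b}, {d,e,h,l} are disjoint, each induces a connected subgraph, and every pair is joined by at least one edge of G. Contracting each set to a single vertex therefore yields K_{4} as a minor, and since treewidth is minor-monotone, tw(G) ≥ tw(K_{4}) = 3. Combining the bounds, tw(G) = 3.

Treewidth 3.
Bags: B1 = {a, f, i, k}  B2 = {a, b, f, i}  B3 = {a, b, e, f}  B4 = {a, b, e, h}  B5 = {b, d, e, h}  B6 = {d, e, h, l}  B7 = {d, h, j, l}  B8 = {c, d, j, l}  B9 = {c, g, j, l}
Tree: B1–B2, B2–B3, B3–B4, B4–B5, B5–B6, B6–B7, B7–B8, B8–B9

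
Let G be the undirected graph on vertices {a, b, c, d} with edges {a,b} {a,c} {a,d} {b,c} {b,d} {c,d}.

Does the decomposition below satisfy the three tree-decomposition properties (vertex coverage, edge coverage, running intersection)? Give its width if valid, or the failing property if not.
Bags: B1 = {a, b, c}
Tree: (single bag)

No — vertex d appears in no bag.

A tree decomposition must satisfy three properties: every vertex lies in some bag; for every edge, both endpoints lie together in some bag; and for every vertex, the bags containing it form a connected subtree. Here vertex d appears in no bag, so the decomposition is invalid.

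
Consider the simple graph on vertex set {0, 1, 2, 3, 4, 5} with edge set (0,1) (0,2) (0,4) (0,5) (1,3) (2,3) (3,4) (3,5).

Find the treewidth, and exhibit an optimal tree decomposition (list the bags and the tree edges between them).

Treewidth 2.
One such decomposition:
Bags: B1 = {0, 3, 4}  B2 = {0, 2, 3}  B3 = {0, 1, 3}  B4 = {0, 3, 5}
Tree: B1–B2, B2–B3, B3–B4

Every bag has size at most 3, so the width is 3 − 1 = 2 and tw(G) ≤ 2. Since 0–4–3–2–0 is a cycle in G, G is not acyclic. Forests are exactly the graphs of treewidth ≤ 1, so tw(G) ≥ 2. Therefore the treewidth is 2.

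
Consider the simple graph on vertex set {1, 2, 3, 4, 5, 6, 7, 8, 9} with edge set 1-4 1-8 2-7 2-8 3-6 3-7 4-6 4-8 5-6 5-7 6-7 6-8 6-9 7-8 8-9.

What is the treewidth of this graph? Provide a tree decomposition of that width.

Every bag has size at most 3, so the width is 3 − 1 = 2 and tw(G) ≤ 2. On the other hand G contains the 3-clique {1, 4, 8}. A clique must lie in a single bag of any decomposition, so no decomposition can have width below 2. Therefore the treewidth is 2.

Treewidth 2.
Bags: B1 = {6, 7, 8}  B2 = {3, 6, 7}  B3 = {5, 6, 7}  B4 = {2, 7, 8}  B5 = {4, 6, 8}  B6 = {6, 8, 9}  B7 = {1, 4, 8}
Tree: B1–B2, B1–B3, B1–B4, B1–B5, B5–B6, B5–B7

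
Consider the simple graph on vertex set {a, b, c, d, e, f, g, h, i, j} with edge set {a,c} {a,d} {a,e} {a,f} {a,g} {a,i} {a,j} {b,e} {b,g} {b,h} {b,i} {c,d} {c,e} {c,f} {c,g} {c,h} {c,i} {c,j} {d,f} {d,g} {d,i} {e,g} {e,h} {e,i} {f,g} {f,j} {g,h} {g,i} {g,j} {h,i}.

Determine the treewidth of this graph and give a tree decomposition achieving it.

Treewidth 4.
Bags: B1 = {b, e, g, h, i}  B2 = {c, e, g, h, i}  B3 = {a, c, e, g, i}  B4 = {a, c, d, g, i}  B5 = {a, c, d, f, g}  B6 = {a, c, f, g, j}
Tree: B1–B2, B2–B3, B3–B4, B4–B5, B5–B6

Each bag holds 5 vertices, so the decomposition has width 4, which upper-bounds the treewidth. Conversely, {c, e, g, h, i} is a clique of size 5, and the vertices of any clique must share a bag in every tree decomposition; so some bag has ≥ 5 vertices and tw(G) ≥ 4. The upper and lower bounds meet at 4, so that is the treewidth.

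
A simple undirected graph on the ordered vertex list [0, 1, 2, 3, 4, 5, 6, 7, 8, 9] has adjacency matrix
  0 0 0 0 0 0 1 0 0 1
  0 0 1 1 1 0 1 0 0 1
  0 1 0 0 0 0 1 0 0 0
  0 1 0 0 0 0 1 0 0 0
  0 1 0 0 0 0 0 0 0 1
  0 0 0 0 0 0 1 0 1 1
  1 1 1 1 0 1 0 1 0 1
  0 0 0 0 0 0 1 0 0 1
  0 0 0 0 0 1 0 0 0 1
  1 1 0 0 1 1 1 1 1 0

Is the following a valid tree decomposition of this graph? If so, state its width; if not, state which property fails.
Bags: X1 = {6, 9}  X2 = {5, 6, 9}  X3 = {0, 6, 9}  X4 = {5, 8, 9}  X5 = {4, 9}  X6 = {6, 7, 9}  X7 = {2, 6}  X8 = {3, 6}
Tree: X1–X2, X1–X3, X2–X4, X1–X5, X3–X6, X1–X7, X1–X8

No — vertex 1 appears in no bag.

A tree decomposition must satisfy three properties: every vertex lies in some bag; for every edge, both endpoints lie together in some bag; and for every vertex, the bags containing it form a connected subtree. Here vertex 1 appears in no bag, so the decomposition is invalid.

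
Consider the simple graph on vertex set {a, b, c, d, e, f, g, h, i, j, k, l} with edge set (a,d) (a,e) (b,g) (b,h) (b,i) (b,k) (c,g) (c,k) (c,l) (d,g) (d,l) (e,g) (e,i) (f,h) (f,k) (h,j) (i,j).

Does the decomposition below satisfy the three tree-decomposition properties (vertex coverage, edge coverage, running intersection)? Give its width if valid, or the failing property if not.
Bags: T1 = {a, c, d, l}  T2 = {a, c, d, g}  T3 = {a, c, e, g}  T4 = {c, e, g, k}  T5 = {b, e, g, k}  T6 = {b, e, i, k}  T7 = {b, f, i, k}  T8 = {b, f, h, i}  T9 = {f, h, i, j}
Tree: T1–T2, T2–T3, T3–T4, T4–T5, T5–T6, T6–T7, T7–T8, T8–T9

Vertex coverage: the bags together contain {a, b, c, d, e, f, g, h, i, j, k, l}, the full vertex set. Edge coverage: each edge of G has both endpoints in at least one bag. Running intersection: for every vertex, the bags containing it form a connected subtree. All three properties hold, so this is a valid tree decomposition of width max|bag| − 1 = 3, and hence tw(G) ≤ 3.

Yes; width 3.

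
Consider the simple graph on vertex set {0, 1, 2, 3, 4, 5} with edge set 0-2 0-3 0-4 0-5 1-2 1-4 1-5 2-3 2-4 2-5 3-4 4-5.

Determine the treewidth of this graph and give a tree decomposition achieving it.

Treewidth 3.
One such decomposition:
Bags: B1 = {0, 2, 4, 5}  B2 = {1, 2, 4, 5}  B3 = {0, 2, 3, 4}
Tree: B1–B2, B1–B3

Every bag has size at most 4, so the width is 4 − 1 = 3 and tw(G) ≤ 3. For the lower bound, the 4 vertices {0, 2, 3, 4} are pairwise adjacent, and any tree decomposition puts a clique entirely inside one bag — forcing width ≥ 3. Combining the bounds, tw(G) = 3.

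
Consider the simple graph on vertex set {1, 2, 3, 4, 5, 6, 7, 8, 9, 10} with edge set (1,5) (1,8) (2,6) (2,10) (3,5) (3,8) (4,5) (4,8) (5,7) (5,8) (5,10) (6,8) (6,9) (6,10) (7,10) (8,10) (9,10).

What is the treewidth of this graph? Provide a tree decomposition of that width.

The largest bag has 3 vertices, giving width 2; this decomposition certifies tw(G) ≤ 2. For the lower bound, the 3 vertices {6, 9, 10} are pairwise adjacent, and any tree decomposition puts a clique entirely inside one bag — forcing width ≥ 2. Therefore the treewidth is 2.

Treewidth 2.
One such decomposition:
Bags: B1 = {5, 8, 10}  B2 = {3, 5, 8}  B3 = {1, 5, 8}  B4 = {6, 8, 10}  B5 = {4, 5, 8}  B6 = {2, 6, 10}  B7 = {6, 9, 10}  B8 = {5, 7, 10}
Tree: B1–B2, B2–B3, B1–B4, B3–B5, B4–B6, B6–B7, B1–B8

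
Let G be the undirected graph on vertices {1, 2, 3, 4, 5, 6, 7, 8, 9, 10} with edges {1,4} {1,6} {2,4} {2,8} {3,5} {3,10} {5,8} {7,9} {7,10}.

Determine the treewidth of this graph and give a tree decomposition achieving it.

Treewidth 1.
One optimal decomposition is:
Bags: B1 = {7, 9}  B2 = {7, 10}  B3 = {3, 10}  B4 = {3, 5}  B5 = {5, 8}  B6 = {2, 8}  B7 = {2, 4}  B8 = {1, 4}  B9 = {1, 6}
Tree: B1–B2, B2–B3, B3–B4, B4–B5, B5–B6, B6–B7, B7–B8, B8–B9

Every bag has size at most 2, so the width is 2 − 1 = 1 and tw(G) ≤ 1. Any graph with an edge has treewidth ≥ 1, and G has the edge 9–7. Combining the bounds, tw(G) = 1.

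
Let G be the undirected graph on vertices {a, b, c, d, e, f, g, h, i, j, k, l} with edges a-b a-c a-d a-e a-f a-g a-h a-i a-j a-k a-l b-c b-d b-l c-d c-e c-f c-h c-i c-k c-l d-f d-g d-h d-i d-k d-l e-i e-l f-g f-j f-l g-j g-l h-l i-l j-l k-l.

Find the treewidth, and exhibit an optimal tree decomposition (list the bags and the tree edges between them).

Treewidth 4.
One such decomposition:
Bags: B1 = {a, b, c, d, l}  B2 = {a, c, d, f, l}  B3 = {a, c, d, k, l}  B4 = {a, d, f, g, l}  B5 = {a, c, d, h, l}  B6 = {a, c, d, i, l}  B7 = {a, f, g, j, l}  B8 = {a, c, e, i, l}
Tree: B1–B2, B1–B3, B2–B4, B3–B5, B2–B6, B4–B7, B6–B8

The largest bag has 5 vertices, giving width 4; this decomposition certifies tw(G) ≤ 4. On the other hand G contains the 5-clique {a, d, f, g, l}. A clique must lie in a single bag of any decomposition, so no decomposition can have width below 4. Therefore the treewidth is 4.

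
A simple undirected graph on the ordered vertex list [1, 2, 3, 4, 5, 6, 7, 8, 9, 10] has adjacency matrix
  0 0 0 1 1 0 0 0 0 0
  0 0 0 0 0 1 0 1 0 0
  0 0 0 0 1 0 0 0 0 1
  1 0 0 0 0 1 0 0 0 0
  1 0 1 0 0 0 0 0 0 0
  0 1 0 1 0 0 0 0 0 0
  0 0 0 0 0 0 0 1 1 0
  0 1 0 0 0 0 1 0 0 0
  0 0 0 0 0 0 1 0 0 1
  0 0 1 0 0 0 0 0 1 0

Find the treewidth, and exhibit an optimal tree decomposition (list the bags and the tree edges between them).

Each bag holds 3 vertices, so the decomposition has width 2, which upper-bounds the treewidth. The edges 7–9–10–3–5–1–4–6–2–8–7 form a cycle, so G is not a tree and its treewidth is at least 2. The upper and lower bounds meet at 2, so that is the treewidth.

Treewidth 2.
Bags: B1 = {7, 9, 10}  B2 = {3, 7, 10}  B3 = {3, 5, 7}  B4 = {1, 5, 7}  B5 = {1, 4, 7}  B6 = {4, 6, 7}  B7 = {2, 6, 7}  B8 = {2, 7, 8}
Tree: B1–B2, B2–B3, B3–B4, B4–B5, B5–B6, B6–B7, B7–B8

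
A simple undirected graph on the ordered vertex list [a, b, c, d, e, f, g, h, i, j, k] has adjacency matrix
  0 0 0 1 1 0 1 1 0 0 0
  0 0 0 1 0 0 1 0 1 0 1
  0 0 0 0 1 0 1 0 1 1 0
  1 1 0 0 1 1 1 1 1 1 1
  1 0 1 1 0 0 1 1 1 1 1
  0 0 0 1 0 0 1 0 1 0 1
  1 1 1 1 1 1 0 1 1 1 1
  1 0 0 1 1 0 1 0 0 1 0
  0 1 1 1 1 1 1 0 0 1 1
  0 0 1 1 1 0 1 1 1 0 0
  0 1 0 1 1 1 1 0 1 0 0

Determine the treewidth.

A width-4 tree decomposition is:
Bags: B1 = {d, e, g, i, j}  B2 = {d, e, g, i, k}  B3 = {d, e, g, h, j}  B4 = {c, e, g, i, j}  B5 = {a, d, e, g, h}  B6 = {b, d, g, i, k}  B7 = {d, f, g, i, k}
Tree: B1–B2, B1–B3, B1–B4, B3–B5, B2–B6, B6–B7
Every bag has size at most 5, so the width is 5 − 1 = 4 and tw(G) ≤ 4. On the other hand G contains the 5-clique {d, e, g, h, j}. A clique must lie in a single bag of any decomposition, so no decomposition can have width below 4. Combining the bounds, tw(G) = 4.

4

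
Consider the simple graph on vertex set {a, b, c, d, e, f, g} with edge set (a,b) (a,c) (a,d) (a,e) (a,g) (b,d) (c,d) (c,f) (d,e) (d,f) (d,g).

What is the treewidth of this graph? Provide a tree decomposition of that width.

Treewidth 2.
One such decomposition:
Bags: B1 = {a, d, e}  B2 = {a, c, d}  B3 = {c, d, f}  B4 = {a, b, d}  B5 = {a, d, g}
Tree: B1–B2, B2–B3, B1–B4, B1–B5

Each bag holds 3 vertices, so the decomposition has width 2, which upper-bounds the treewidth. Conversely, {a, d, g} is a clique of size 3, and the vertices of any clique must share a bag in every tree decomposition; so some bag has ≥ 3 vertices and tw(G) ≥ 2. The upper and lower bounds meet at 2, so that is the treewidth.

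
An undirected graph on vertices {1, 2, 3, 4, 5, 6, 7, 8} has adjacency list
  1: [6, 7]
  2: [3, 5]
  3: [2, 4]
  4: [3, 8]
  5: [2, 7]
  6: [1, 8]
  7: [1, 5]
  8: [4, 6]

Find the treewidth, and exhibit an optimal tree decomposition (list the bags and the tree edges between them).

Treewidth 2.
One optimal decomposition is:
Bags: B1 = {1, 6, 7}  B2 = {6, 7, 8}  B3 = {4, 7, 8}  B4 = {3, 4, 7}  B5 = {2, 3, 7}  B6 = {2, 5, 7}
Tree: B1–B2, B2–B3, B3–B4, B4–B5, B5–B6

Each bag holds 3 vertices, so the decomposition has width 2, which upper-bounds the treewidth. The edges 7–1–6–8–4–3–2–5–7 form a cycle, so G is not a tree and its treewidth is at least 2. Combining the bounds, tw(G) = 2.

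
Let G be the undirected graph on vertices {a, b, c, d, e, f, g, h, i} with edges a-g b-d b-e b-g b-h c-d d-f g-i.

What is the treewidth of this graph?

A width-1 tree decomposition is:
Bags: B1 = {b, d}  B2 = {b, g}  B3 = {c, d}  B4 = {b, e}  B5 = {g, i}  B6 = {b, h}  B7 = {a, g}  B8 = {d, f}
Tree: B1–B2, B1–B3, B1–B4, B2–B5, B1–B6, B2–B7, B1–B8
The largest bag has 2 vertices, giving width 1; this decomposition certifies tw(G) ≤ 1. G has an edge, so its treewidth is at least 1. The upper and lower bounds meet at 1, so that is the treewidth.

1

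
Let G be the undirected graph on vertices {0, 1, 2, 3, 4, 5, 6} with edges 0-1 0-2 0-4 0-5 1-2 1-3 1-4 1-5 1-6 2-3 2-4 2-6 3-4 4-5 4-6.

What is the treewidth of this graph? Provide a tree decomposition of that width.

The largest bag has 4 vertices, giving width 3; this decomposition certifies tw(G) ≤ 3. For the lower bound, the 4 vertices {0, 1, 2, 4} are pairwise adjacent, and any tree decomposition puts a clique entirely inside one bag — forcing width ≥ 3. Combining the bounds, tw(G) = 3.

Treewidth 3.
One such decomposition:
Bags: B1 = {1, 2, 3, 4}  B2 = {0, 1, 2, 4}  B3 = {1, 2, 4, 6}  B4 = {0, 1, 4, 5}
Tree: B1–B2, B1–B3, B2–B4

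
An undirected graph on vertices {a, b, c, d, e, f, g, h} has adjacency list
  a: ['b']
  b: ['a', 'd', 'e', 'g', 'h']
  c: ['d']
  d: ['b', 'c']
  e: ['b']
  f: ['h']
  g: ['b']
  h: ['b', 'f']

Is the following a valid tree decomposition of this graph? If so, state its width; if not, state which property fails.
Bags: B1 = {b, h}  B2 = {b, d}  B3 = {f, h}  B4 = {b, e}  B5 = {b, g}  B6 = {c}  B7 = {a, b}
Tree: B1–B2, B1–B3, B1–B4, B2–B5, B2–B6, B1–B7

A tree decomposition must satisfy three properties: every vertex lies in some bag; for every edge, both endpoints lie together in some bag; and for every vertex, the bags containing it form a connected subtree. Here edge (d,c) lies in no bag, so the decomposition is invalid.

No — edge (d,c) lies in no bag.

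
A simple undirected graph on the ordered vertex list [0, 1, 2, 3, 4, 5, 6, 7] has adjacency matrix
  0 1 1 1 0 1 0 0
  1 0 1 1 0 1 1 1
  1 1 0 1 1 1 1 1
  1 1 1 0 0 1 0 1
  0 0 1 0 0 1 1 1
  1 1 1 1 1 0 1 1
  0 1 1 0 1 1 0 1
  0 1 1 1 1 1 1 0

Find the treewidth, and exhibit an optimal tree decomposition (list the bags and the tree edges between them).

Treewidth 4.
Bags: B1 = {1, 2, 5, 6, 7}  B2 = {1, 2, 3, 5, 7}  B3 = {2, 4, 5, 6, 7}  B4 = {0, 1, 2, 3, 5}
Tree: B1–B2, B1–B3, B2–B4

The largest bag has 5 vertices, giving width 4; this decomposition certifies tw(G) ≤ 4. Conversely, {0, 1, 2, 3, 5} is a clique of size 5, and the vertices of any clique must share a bag in every tree decomposition; so some bag has ≥ 5 vertices and tw(G) ≥ 4. Combining the bounds, tw(G) = 4.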